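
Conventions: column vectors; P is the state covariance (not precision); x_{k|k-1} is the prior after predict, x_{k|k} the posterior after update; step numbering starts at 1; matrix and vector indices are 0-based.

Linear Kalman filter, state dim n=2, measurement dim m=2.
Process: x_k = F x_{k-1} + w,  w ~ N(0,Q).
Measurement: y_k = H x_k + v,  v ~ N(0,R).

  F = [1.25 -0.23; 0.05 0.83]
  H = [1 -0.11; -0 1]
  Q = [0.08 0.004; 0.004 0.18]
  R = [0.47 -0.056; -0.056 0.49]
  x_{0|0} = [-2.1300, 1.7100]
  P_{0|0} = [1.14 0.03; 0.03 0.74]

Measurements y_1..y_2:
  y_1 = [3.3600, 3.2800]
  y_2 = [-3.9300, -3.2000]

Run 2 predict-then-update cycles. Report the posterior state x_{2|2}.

x_post = [-1.4932, -0.0888]

step 1: x^-=[-3.0558, 1.3128]  P^-=[1.8831 -0.0352; -0.0352 0.6951]  S=[2.3693 -0.1677; -0.1677 1.1851]  K=[0.8024 0.0838; -0.0057 0.5857]  nu=[6.5602, 1.9672]  x^+=[2.3728, 2.4278]  P^+=[0.3720 -0.0039; -0.0039 0.2873]
step 2: x^-=[2.4076, 2.1337]  P^-=[0.6787 -0.0316; -0.0316 0.3786]  S=[1.1602 -0.1292; -0.1292 0.8686]  K=[0.5937 0.0520; -0.0148 0.4336]  nu=[-6.1029, -5.3337]  x^+=[-1.4932, -0.0888]  P^+=[0.2753 -0.0078; -0.0078 0.2133]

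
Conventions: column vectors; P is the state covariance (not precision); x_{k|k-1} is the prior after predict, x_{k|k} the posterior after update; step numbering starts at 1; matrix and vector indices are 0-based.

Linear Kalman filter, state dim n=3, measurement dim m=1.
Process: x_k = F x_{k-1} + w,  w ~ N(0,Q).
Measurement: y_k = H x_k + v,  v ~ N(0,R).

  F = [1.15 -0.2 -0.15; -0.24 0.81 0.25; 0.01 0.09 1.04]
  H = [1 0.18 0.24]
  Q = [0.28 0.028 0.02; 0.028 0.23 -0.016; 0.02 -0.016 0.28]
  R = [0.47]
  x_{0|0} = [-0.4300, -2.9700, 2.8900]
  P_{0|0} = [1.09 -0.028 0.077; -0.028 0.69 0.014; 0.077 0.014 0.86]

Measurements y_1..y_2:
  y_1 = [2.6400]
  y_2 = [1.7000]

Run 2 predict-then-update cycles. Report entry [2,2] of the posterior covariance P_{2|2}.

step 1: x^-=[-0.3340, -1.5800, 2.7340]  P^-=[1.7556 -0.4218 -0.0280; -0.4218 0.8066 0.2487; -0.0280 0.2487 1.2200]  S=[2.1782]  K=[0.7680; -0.0996; 0.1421]  nu=[2.6022]  x^+=[1.6646, -1.8391, 3.1038]  P^+=[0.4707 -0.2552 -0.2658; -0.2552 0.7850 0.2796; -0.2658 0.2796 1.1760]
step 2: x^-=[1.8166, -1.1132, 3.0791]  P^-=[1.1862 -0.6571 -0.5775; -0.6571 1.0900 0.6568; -0.5775 0.6568 1.6048]  S=[1.3270]  K=[0.7004; -0.2285; -0.0559]  nu=[-0.6552]  x^+=[1.3577, -0.9635, 3.1157]  P^+=[0.5353 -0.4447 -0.5256; -0.4447 1.0207 0.6399; -0.5256 0.6399 1.6006]

P_post[2,2] = 1.6006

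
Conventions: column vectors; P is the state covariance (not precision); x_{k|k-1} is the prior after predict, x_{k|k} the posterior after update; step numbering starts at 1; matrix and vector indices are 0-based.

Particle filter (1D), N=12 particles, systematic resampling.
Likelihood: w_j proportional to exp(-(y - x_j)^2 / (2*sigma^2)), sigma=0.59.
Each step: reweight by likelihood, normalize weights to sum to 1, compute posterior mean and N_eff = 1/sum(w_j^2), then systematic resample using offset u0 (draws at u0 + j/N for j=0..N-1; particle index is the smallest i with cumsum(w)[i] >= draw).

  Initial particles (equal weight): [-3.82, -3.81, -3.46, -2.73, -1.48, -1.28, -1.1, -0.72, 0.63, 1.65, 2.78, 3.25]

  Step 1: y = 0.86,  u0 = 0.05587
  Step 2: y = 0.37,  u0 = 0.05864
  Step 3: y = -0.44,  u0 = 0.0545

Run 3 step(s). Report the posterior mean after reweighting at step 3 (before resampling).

post_mean = 0.6309

step 1: w=[0.0000, 0.0000, 0.0000, 0.0000, 0.0003, 0.0010, 0.0029, 0.0202, 0.6747, 0.2970, 0.0037, 0.0002]  mean=0.9065  Neff=1.8385  idx=[8, 8, 8, 8, 8, 8, 8, 8, 9, 9, 9, 9]
step 2: w=[0.1188, 0.1188, 0.1188, 0.1188, 0.1188, 0.1188, 0.1188, 0.1188, 0.0124, 0.0124, 0.0124, 0.0124]  mean=0.6808  Neff=8.8115  idx=[0, 1, 1, 2, 3, 4, 4, 5, 6, 6, 7, 10]
step 3: w=[0.0908, 0.0908, 0.0908, 0.0908, 0.0908, 0.0908, 0.0908, 0.0908, 0.0908, 0.0908, 0.0908, 0.0009]  mean=0.6309  Neff=11.0194  idx=[0, 1, 2, 3, 4, 5, 6, 7, 7, 8, 9, 10]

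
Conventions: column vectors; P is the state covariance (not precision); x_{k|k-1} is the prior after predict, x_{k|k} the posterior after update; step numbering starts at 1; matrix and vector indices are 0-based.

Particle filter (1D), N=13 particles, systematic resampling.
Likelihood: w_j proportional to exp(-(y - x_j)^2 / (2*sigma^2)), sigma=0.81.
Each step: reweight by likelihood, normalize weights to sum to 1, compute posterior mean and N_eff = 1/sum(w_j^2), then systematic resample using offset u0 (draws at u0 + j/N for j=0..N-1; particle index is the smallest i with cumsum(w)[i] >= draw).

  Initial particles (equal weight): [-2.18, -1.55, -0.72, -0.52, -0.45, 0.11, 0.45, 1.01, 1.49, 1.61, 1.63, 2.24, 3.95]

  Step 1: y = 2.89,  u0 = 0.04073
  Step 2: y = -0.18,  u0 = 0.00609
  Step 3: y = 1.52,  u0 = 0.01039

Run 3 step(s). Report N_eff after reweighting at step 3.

N_eff = 12.8992

step 1: w=[0.0000, 0.0000, 0.0000, 0.0001, 0.0001, 0.0014, 0.0052, 0.0331, 0.1100, 0.1406, 0.1461, 0.3551, 0.2081]  mean=2.2821  Neff=4.4681  idx=[8, 8, 9, 9, 10, 10, 11, 11, 11, 11, 12, 12, 12]
step 2: w=[0.1914, 0.1914, 0.1395, 0.1395, 0.1321, 0.1321, 0.0185, 0.0185, 0.0185, 0.0185, 0.0000, 0.0000, 0.0000]  mean=1.6159  Neff=6.7349  idx=[0, 0, 0, 1, 1, 2, 2, 3, 3, 4, 4, 5, 6]
step 3: w=[0.0792, 0.0792, 0.0792, 0.0792, 0.0792, 0.0788, 0.0788, 0.0788, 0.0788, 0.0785, 0.0785, 0.0785, 0.0534]  mean=1.6008  Neff=12.8992  idx=[0, 1, 2, 3, 4, 4, 5, 6, 7, 8, 9, 10, 11]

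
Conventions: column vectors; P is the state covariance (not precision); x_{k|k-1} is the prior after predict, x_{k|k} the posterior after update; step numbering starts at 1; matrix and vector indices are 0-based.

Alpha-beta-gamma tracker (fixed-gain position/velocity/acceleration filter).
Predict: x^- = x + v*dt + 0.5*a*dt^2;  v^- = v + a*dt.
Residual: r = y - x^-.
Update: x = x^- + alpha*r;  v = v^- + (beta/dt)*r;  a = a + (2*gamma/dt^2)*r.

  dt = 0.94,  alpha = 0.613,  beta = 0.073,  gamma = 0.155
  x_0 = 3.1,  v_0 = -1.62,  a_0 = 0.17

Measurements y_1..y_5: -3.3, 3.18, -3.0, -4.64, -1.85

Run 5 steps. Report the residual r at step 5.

step 1: x_pred=1.6523  r=-4.9523  x^+=-1.3835  v^+=-1.8448  a^+=-1.5675
step 2: x_pred=-3.8101  r=6.9901  x^+=0.4748  v^+=-2.7754  a^+=0.8849
step 3: x_pred=-1.7430  r=-1.2570  x^+=-2.5136  v^+=-2.0411  a^+=0.4439
step 4: x_pred=-4.2361  r=-0.4039  x^+=-4.4837  v^+=-1.6552  a^+=0.3022
step 5: x_pred=-5.9061  r=4.0561  x^+=-3.4197  v^+=-1.0561  a^+=1.7252

resid = 4.0561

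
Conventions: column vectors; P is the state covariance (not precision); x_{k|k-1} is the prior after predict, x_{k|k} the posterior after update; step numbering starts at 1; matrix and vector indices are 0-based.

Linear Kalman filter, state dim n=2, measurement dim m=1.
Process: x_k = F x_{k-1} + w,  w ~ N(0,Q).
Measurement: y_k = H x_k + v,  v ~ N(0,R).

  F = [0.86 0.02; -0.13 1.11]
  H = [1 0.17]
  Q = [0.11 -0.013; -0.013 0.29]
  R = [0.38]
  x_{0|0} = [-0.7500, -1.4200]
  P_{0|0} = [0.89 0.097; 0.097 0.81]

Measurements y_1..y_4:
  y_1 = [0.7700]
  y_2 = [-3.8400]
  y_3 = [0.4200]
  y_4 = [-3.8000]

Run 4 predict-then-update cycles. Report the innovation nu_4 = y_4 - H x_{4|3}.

step 1: x^-=[-0.6734, -1.4787]  P^-=[0.7719 -0.0022; -0.0022 1.2750]  S=[1.1880]  K=[0.6494; 0.1806]  nu=[1.6948]  x^+=[0.4272, -1.1726]  P^+=[0.2708 -0.1415; -0.1415 1.2363]
step 2: x^-=[0.3440, -1.3571]  P^-=[0.3059 -0.1506; -0.1506 1.8587]  S=[0.6885]  K=[0.4072; 0.2402]  nu=[-3.9533]  x^+=[-1.2658, -2.3069]  P^+=[0.1918 -0.2179; -0.2179 1.8189]
step 3: x^-=[-1.1347, -2.3961]  P^-=[0.2451 -0.2015; -0.2015 2.5972]  S=[0.6316]  K=[0.3338; 0.3800]  nu=[1.9621]  x^+=[-0.4799, -1.6505]  P^+=[0.1747 -0.2816; -0.2816 2.5060]
step 4: x^-=[-0.4457, -1.7697]  P^-=[0.2305 -0.2450; -0.2450 3.4619]  S=[0.6273]  K=[0.3011; 0.5476]  nu=[-3.0535]  x^+=[-1.3651, -3.4418]  P^+=[0.1737 -0.3484; -0.3484 3.2738]

innov = [-3.0535]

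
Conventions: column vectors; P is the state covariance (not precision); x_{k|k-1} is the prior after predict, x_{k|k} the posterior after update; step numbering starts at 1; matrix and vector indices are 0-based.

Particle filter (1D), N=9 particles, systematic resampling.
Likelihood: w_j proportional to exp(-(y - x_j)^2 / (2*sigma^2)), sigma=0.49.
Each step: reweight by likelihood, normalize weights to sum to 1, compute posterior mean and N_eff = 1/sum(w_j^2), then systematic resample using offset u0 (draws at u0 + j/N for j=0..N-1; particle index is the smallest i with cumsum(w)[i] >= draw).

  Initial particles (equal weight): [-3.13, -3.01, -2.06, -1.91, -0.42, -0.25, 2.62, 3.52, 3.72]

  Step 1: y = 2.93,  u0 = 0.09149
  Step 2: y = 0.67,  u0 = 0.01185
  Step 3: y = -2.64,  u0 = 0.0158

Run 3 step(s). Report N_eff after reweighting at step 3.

step 1: w=[0.0000, 0.0000, 0.0000, 0.0000, 0.0000, 0.0000, 0.5196, 0.3074, 0.1730]  mean=3.0870  Neff=2.5356  idx=[6, 6, 6, 6, 7, 7, 7, 8, 8]
step 2: w=[0.2500, 0.2500, 0.2500, 0.2500, 0.0000, 0.0000, 0.0000, 0.0000, 0.0000]  mean=2.6201  Neff=4.0008  idx=[0, 0, 0, 1, 1, 2, 2, 3, 3]
step 3: w=[0.1111, 0.1111, 0.1111, 0.1111, 0.1111, 0.1111, 0.1111, 0.1111, 0.1111]  mean=2.6200  Neff=9.0000  idx=[0, 1, 2, 3, 4, 5, 6, 7, 8]

N_eff = 9.0000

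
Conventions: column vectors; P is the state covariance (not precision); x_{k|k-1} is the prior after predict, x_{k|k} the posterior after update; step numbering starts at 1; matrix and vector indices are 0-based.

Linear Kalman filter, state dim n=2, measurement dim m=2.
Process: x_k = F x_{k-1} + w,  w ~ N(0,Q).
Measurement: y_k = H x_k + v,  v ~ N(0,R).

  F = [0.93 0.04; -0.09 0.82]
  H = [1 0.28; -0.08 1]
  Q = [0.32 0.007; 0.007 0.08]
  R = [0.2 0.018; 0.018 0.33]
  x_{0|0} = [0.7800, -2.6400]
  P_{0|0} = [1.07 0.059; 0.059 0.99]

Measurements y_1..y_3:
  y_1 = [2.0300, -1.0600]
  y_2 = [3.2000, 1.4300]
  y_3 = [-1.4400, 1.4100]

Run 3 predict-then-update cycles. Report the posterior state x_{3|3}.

x_post = [-0.3673, 0.2486]

step 1: x^-=[0.6198, -2.2350]  P^-=[1.2514 -0.0053; -0.0053 0.7456]  S=[1.5069 0.1215; 0.1215 1.0845]  K=[0.8449 -0.1918; 0.0803 0.6789]  nu=[2.0360, 1.2246]  x^+=[2.1052, -1.2401]  P^+=[0.1751 -0.0341; -0.0341 0.2228]
step 2: x^-=[1.9082, -1.2063]  P^-=[0.4692 -0.0262; -0.0262 0.2362]  S=[0.6731 0.0210; 0.0210 0.5734]  K=[0.6905 -0.1364; 0.0464 0.4139]  nu=[1.6296, 2.7890]  x^+=[2.6529, 0.0237]  P^+=[0.1416 -0.0213; -0.0213 0.1357]
step 3: x^-=[2.4681, -0.2193]  P^-=[0.4411 -0.0165; -0.0165 0.1756]  S=[0.6456 0.0157; 0.0157 0.5110]  K=[0.6790 -0.1223; 0.0421 0.3448]  nu=[-3.8467, 1.8267]  x^+=[-0.3673, 0.2486]  P^+=[0.1384 -0.0171; -0.0171 0.1132]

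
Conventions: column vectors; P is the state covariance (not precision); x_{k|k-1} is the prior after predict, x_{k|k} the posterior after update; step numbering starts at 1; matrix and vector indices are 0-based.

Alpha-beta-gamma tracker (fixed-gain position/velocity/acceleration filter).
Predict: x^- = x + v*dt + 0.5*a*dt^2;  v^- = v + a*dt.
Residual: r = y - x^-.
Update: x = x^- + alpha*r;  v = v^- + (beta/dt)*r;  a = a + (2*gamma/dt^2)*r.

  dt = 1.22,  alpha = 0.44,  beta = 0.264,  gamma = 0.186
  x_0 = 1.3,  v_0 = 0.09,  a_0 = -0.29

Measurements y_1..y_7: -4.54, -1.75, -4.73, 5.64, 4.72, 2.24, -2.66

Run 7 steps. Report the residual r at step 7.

step 1: x_pred=1.1940  r=-5.7340  x^+=-1.3290  v^+=-1.5046  a^+=-1.7231
step 2: x_pred=-4.4469  r=2.6969  x^+=-3.2603  v^+=-3.0232  a^+=-1.0491
step 3: x_pred=-7.7293  r=2.9993  x^+=-6.4096  v^+=-3.6540  a^+=-0.2994
step 4: x_pred=-11.0904  r=16.7304  x^+=-3.7290  v^+=-0.3990  a^+=3.8820
step 5: x_pred=-1.3268  r=6.0468  x^+=1.3338  v^+=5.6455  a^+=5.3933
step 6: x_pred=12.2351  r=-9.9951  x^+=7.8372  v^+=10.0625  a^+=2.8952
step 7: x_pred=22.2681  r=-24.9281  x^+=11.2998  v^+=8.2004  a^+=-3.3351

resid = -24.9281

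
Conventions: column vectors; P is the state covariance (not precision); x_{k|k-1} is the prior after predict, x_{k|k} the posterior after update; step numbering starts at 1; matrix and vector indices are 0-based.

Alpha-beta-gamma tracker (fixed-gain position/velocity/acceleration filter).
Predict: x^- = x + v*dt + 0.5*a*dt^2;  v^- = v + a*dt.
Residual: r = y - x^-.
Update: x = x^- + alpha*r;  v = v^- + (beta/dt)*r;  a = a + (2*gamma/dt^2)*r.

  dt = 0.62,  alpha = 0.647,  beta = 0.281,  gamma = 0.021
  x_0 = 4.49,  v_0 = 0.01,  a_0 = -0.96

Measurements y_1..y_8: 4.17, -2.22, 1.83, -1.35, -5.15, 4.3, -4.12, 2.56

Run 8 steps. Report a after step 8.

a_post = 0.3251

step 1: x_pred=4.3117  r=-0.1417  x^+=4.2200  v^+=-0.6494  a^+=-0.9755
step 2: x_pred=3.6299  r=-5.8499  x^+=-0.1550  v^+=-3.9055  a^+=-1.6146
step 3: x_pred=-2.8868  r=4.7168  x^+=0.1650  v^+=-2.7689  a^+=-1.0993
step 4: x_pred=-1.7630  r=0.4130  x^+=-1.4958  v^+=-3.2632  a^+=-1.0542
step 5: x_pred=-3.7216  r=-1.4284  x^+=-4.6458  v^+=-4.5642  a^+=-1.2102
step 6: x_pred=-7.7082  r=12.0082  x^+=0.0611  v^+=0.1279  a^+=0.1018
step 7: x_pred=0.1600  r=-4.2800  x^+=-2.6092  v^+=-1.7488  a^+=-0.3658
step 8: x_pred=-3.7637  r=6.3237  x^+=0.3277  v^+=0.8905  a^+=0.3251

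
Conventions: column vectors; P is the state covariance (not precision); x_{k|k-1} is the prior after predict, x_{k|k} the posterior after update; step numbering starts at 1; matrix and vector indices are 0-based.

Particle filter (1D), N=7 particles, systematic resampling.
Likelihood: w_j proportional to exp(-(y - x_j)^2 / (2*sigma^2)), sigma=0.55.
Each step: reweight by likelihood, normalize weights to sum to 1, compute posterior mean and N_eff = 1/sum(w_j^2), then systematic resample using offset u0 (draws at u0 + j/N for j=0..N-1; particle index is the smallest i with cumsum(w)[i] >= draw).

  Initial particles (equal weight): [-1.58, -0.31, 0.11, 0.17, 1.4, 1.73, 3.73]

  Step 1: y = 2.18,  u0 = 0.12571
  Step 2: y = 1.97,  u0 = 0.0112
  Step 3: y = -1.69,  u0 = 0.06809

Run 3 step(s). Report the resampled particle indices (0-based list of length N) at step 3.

step 1: w=[0.0000, 0.0000, 0.0008, 0.0011, 0.3319, 0.6491, 0.0171]  mean=1.6516  Neff=1.8805  idx=[4, 4, 5, 5, 5, 5, 5]
step 2: w=[0.1023, 0.1023, 0.1591, 0.1591, 0.1591, 0.1591, 0.1591]  mean=1.6625  Neff=6.7811  idx=[0, 1, 2, 3, 4, 5, 6]
step 3: w=[0.4665, 0.4665, 0.0134, 0.0134, 0.0134, 0.0134, 0.0134]  mean=1.4221  Neff=2.2926  idx=[0, 0, 0, 1, 1, 1, 1]

resampled_idx = [0, 0, 0, 1, 1, 1, 1]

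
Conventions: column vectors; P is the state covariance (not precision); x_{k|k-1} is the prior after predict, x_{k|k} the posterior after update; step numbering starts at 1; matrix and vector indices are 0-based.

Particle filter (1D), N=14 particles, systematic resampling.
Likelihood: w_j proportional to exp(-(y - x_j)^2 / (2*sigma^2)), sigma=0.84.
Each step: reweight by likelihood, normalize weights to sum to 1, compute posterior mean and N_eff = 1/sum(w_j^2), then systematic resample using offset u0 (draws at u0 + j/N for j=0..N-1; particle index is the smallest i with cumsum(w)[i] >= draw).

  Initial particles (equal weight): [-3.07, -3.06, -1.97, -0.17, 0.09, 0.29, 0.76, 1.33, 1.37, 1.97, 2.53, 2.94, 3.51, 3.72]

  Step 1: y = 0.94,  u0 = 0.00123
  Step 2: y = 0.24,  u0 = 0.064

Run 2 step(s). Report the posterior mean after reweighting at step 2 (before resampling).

post_mean = 0.5614

step 1: w=[0.0000, 0.0000, 0.0005, 0.0800, 0.1147, 0.1419, 0.1871, 0.1719, 0.1679, 0.0903, 0.0319, 0.0112, 0.0018, 0.0008]  mean=0.9387  Neff=7.0550  idx=[3, 3, 4, 5, 5, 6, 6, 6, 7, 7, 8, 8, 8, 9]
step 2: w=[0.0942, 0.0942, 0.1044, 0.1059, 0.1059, 0.0876, 0.0876, 0.0876, 0.0457, 0.0457, 0.0429, 0.0429, 0.0429, 0.0127]  mean=0.5614  Neff=11.9173  idx=[0, 1, 2, 2, 3, 4, 4, 5, 6, 7, 8, 9, 11, 13]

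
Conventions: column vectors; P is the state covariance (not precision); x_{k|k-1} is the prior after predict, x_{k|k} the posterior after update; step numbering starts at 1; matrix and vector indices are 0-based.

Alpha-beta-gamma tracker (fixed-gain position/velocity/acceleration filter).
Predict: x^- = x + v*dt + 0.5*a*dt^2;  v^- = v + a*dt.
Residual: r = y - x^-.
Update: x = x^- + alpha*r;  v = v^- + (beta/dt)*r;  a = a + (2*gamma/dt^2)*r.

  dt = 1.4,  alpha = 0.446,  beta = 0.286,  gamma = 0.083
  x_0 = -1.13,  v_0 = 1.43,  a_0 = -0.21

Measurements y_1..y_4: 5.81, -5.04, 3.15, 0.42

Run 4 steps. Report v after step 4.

step 1: x_pred=0.6662  r=5.1438  x^+=2.9603  v^+=2.1868  a^+=0.2256
step 2: x_pred=6.2430  r=-11.2830  x^+=1.2108  v^+=0.1978  a^+=-0.7300
step 3: x_pred=0.7723  r=2.3777  x^+=1.8327  v^+=-0.3384  a^+=-0.5286
step 4: x_pred=0.8409  r=-0.4209  x^+=0.6532  v^+=-1.1644  a^+=-0.5642

v_post = -1.1644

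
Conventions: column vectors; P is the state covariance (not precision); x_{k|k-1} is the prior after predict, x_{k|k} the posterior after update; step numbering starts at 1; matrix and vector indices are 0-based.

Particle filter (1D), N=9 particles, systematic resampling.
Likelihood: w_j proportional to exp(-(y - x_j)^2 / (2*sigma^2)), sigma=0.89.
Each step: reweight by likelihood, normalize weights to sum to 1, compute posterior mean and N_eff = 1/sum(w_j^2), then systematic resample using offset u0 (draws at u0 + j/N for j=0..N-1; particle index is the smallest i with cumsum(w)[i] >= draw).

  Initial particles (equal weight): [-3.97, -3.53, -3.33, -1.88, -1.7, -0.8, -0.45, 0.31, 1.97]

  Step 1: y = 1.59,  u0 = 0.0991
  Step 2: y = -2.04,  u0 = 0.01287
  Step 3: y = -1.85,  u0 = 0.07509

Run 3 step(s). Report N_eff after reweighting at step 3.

step 1: w=[0.0000, 0.0000, 0.0000, 0.0004, 0.0008, 0.0198, 0.0528, 0.2596, 0.6666]  mean=1.3520  Neff=1.9420  idx=[7, 7, 7, 8, 8, 8, 8, 8, 8]
step 2: w=[0.3325, 0.3325, 0.3325, 0.0004, 0.0004, 0.0004, 0.0004, 0.0004, 0.0004]  mean=0.3142  Neff=3.0153  idx=[0, 0, 0, 1, 1, 1, 2, 2, 2]
step 3: w=[0.1111, 0.1111, 0.1111, 0.1111, 0.1111, 0.1111, 0.1111, 0.1111, 0.1111]  mean=0.3100  Neff=9.0000  idx=[0, 1, 2, 3, 4, 5, 6, 7, 8]

N_eff = 9.0000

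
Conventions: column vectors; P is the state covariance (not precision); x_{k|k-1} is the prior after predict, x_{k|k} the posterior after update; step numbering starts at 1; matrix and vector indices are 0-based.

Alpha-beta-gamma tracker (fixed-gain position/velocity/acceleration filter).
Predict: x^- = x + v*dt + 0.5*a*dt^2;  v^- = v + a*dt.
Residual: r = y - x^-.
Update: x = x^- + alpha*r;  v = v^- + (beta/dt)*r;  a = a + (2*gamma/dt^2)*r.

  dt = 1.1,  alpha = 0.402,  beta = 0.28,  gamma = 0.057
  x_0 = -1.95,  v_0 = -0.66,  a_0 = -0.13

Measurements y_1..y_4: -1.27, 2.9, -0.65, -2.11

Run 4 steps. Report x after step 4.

step 1: x_pred=-2.7547  r=1.4847  x^+=-2.1578  v^+=-0.4251  a^+=0.0099
step 2: x_pred=-2.6194  r=5.5194  x^+=-0.4006  v^+=0.9907  a^+=0.5299
step 3: x_pred=1.0098  r=-1.6598  x^+=0.3425  v^+=1.1511  a^+=0.3735
step 4: x_pred=1.8347  r=-3.9447  x^+=0.2490  v^+=0.5579  a^+=0.0019

x_post = 0.2490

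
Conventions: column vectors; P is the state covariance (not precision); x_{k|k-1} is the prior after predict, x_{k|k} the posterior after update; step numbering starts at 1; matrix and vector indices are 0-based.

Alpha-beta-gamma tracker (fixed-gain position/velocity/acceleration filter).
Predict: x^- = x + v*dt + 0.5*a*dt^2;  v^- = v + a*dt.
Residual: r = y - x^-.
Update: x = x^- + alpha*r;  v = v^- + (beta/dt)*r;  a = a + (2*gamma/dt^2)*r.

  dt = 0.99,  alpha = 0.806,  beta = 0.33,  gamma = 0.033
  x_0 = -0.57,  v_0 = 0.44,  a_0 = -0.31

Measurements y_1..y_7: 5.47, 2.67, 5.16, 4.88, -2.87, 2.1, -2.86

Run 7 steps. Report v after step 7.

v_post = -2.2937

step 1: x_pred=-0.2863  r=5.7563  x^+=4.3533  v^+=2.0519  a^+=0.0776
step 2: x_pred=6.4227  r=-3.7527  x^+=3.3980  v^+=0.8778  a^+=-0.1751
step 3: x_pred=4.1813  r=0.9787  x^+=4.9701  v^+=1.0308  a^+=-0.1092
step 4: x_pred=5.9371  r=-1.0571  x^+=5.0851  v^+=0.5703  a^+=-0.1804
step 5: x_pred=5.5613  r=-8.4313  x^+=-1.2343  v^+=-2.4187  a^+=-0.7481
step 6: x_pred=-3.9954  r=6.0954  x^+=0.9175  v^+=-1.1275  a^+=-0.3376
step 7: x_pred=-0.3642  r=-2.4958  x^+=-2.3758  v^+=-2.2937  a^+=-0.5057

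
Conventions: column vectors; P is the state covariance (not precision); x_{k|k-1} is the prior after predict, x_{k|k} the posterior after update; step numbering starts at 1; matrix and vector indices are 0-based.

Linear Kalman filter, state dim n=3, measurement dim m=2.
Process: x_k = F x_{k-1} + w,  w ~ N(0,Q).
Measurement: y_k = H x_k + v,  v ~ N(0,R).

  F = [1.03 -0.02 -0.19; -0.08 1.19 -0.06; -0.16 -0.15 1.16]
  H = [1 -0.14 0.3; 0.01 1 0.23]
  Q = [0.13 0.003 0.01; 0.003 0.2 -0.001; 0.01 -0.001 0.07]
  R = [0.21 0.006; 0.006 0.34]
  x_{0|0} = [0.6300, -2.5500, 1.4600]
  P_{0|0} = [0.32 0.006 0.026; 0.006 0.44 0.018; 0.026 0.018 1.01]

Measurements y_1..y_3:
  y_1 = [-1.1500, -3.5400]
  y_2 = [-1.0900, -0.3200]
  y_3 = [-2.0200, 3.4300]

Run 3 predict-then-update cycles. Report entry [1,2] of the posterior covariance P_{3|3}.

step 1: x^-=[0.4225, -3.1725, 1.9753]  P^-=[0.4958 -0.0202 -0.2330; -0.0202 0.8253 -0.1240; -0.2330 -0.1240 1.4315]  S=[0.7271 -0.1135; -0.1135 1.1826]  K=[0.5894 -0.0017; -0.1347 0.6607; 0.3257 0.2029]  nu=[-2.6092, -0.8260]  x^+=[-1.1141, -3.3667, 0.9578]  P^+=[0.2430 0.0830 -0.3587; 0.0830 0.2757 -0.2292; -0.3587 -0.2292 1.3207]
step 2: x^-=[-1.2621, -3.9747, 1.7943]  P^-=[0.5708 0.1617 -0.7735; 0.1617 0.6102 -0.4425; -0.7735 -0.4425 2.0764]  S=[0.5074 -0.0678; -0.0678 0.8563]  K=[0.6280 0.0374; -0.0322 0.5932; -0.1722 0.0183]  nu=[-0.9226, 3.2546]  x^+=[-1.7199, -2.0145, 2.0128]  P^+=[0.3727 0.1781 -0.7189; 0.1781 0.3059 -0.4616; -0.7189 -0.4616 2.0607]
step 3: x^-=[-2.1136, -2.3804, 2.9122]  P^-=[0.8704 0.3444 -1.4148; 0.3444 0.6680 -0.8075; -1.4148 -0.8075 3.2953]  S=[0.5126 -0.0535; -0.0535 0.8114]  K=[0.7849 0.0858; 0.0798 0.6039; -0.6235 -0.1197]  nu=[-1.1133, 5.1618]  x^+=[-2.5445, 0.6482, 2.9887]  P^+=[0.5558 0.2959 -1.1635; 0.2959 0.3740 -0.7440; -1.1635 -0.7440 3.0924]

P_post[1,2] = -0.7440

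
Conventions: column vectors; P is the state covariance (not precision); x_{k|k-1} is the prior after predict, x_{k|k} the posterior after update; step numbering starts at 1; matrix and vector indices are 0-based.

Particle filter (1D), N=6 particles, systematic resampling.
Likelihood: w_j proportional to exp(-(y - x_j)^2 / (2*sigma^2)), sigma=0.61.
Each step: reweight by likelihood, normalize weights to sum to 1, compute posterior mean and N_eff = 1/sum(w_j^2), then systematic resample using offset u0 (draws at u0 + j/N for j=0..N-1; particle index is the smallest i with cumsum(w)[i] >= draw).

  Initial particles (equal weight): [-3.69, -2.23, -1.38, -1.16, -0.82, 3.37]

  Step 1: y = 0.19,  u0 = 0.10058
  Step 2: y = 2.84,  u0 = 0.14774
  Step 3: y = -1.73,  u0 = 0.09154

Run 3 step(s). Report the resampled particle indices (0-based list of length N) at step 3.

step 1: w=[0.0000, 0.0010, 0.0966, 0.2291, 0.6733, 0.0000]  mean=-0.9534  Neff=1.9412  idx=[3, 3, 4, 4, 4, 4]
step 2: w=[0.0074, 0.0074, 0.2463, 0.2463, 0.2463, 0.2463]  mean=-0.8251  Neff=4.1199  idx=[2, 3, 3, 4, 5, 5]
step 3: w=[0.1667, 0.1667, 0.1667, 0.1667, 0.1667, 0.1667]  mean=-0.8200  Neff=6.0000  idx=[0, 1, 2, 3, 4, 5]

resampled_idx = [0, 1, 2, 3, 4, 5]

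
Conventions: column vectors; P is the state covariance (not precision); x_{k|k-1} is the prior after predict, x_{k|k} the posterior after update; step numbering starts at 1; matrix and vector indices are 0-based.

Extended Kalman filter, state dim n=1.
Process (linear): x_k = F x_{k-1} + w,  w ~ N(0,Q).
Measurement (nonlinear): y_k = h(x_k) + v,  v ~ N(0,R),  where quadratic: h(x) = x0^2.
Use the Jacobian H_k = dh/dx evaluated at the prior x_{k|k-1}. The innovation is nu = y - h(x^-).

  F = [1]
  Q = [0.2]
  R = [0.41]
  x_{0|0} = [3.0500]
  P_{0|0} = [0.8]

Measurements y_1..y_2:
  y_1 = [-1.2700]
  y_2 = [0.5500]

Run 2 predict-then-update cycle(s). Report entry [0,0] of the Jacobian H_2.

H_jac[0,0] = 2.6714

step 1: x^-=[3.0500]  P^-=[1.0000]  H_jac=[6.1000]  S=[37.6200]  K=[0.1621]  nu=[-10.5725]  x^+=[1.3357]  P^+=[0.0109]
step 2: x^-=[1.3357]  P^-=[0.2109]  H_jac=[2.6714]  S=[1.9150]  K=[0.2942]  nu=[-1.2341]  x^+=[0.9726]  P^+=[0.0452]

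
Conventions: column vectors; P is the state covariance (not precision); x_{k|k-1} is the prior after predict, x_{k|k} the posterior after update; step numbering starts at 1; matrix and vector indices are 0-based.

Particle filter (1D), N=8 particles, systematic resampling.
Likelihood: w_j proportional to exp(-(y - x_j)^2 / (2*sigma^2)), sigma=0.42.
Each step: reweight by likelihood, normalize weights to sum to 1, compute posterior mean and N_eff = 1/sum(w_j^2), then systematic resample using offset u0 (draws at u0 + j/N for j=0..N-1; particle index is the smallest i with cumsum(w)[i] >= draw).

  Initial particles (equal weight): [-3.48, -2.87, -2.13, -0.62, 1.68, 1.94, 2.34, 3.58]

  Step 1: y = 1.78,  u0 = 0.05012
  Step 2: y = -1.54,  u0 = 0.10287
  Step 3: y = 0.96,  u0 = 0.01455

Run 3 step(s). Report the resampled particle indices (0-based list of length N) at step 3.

step 1: w=[0.0000, 0.0000, 0.0000, 0.0000, 0.4202, 0.4020, 0.1777, 0.0000]  mean=1.9019  Neff=2.7043  idx=[4, 4, 4, 5, 5, 5, 5, 6]
step 2: w=[0.3302, 0.3302, 0.3302, 0.0024, 0.0024, 0.0024, 0.0024, 0.0000]  mean=1.6825  Neff=3.0574  idx=[0, 0, 1, 1, 1, 2, 2, 2]
step 3: w=[0.1250, 0.1250, 0.1250, 0.1250, 0.1250, 0.1250, 0.1250, 0.1250]  mean=1.6800  Neff=8.0000  idx=[0, 1, 2, 3, 4, 5, 6, 7]

resampled_idx = [0, 1, 2, 3, 4, 5, 6, 7]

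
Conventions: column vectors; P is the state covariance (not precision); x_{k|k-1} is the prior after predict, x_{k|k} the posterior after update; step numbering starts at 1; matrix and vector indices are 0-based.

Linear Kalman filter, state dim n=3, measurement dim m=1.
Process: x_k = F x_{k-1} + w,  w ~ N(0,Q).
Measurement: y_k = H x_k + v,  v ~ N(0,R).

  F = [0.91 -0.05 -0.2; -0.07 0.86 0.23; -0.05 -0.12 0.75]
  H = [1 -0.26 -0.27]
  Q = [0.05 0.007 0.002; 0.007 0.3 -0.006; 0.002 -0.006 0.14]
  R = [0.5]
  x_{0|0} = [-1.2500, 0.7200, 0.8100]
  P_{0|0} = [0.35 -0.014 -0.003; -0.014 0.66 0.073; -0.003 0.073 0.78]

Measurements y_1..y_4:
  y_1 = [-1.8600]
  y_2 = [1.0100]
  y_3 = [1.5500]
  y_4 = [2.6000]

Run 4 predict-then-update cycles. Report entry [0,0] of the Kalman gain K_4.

step 1: x^-=[-1.3355, 0.8930, 0.5836]  P^-=[0.3765 -0.1046 -0.1285; -0.1046 0.8618 0.1074; -0.1285 0.1074 0.5760]  S=[1.1157]  K=[0.3930; -0.3206; -0.2797]  nu=[-0.1347]  x^+=[-1.3885, 0.9362, 0.6213]  P^+=[0.2042 0.0359 -0.0059; 0.0359 0.7471 0.0074; -0.0059 0.0074 0.4888]
step 2: x^-=[-1.4346, 1.0452, 0.4230]  P^-=[0.2396 -0.0350 -0.0842; -0.0350 0.8782 0.0056; -0.0842 0.0056 0.4258]  S=[0.8944]  K=[0.3034; -0.2962; -0.2243]  nu=[2.8305]  x^+=[-0.5756, 0.2069, -0.2117]  P^+=[0.1572 0.0453 -0.0233; 0.0453 0.7997 -0.0538; -0.0233 -0.0538 0.3808]
step 3: x^-=[-0.4918, 0.1696, -0.1549]  P^-=[0.2007 -0.0146 -0.0777; -0.0146 0.8864 -0.0556; -0.0777 -0.0556 0.3781]  S=[0.8300]  K=[0.2717; -0.2772; -0.1992]  nu=[2.0441]  x^+=[0.0635, -0.3971, -0.5621]  P^+=[0.1394 0.0479 -0.0328; 0.0479 0.8226 -0.1014; -0.0328 -0.1014 0.3451]
step 4: x^-=[0.1901, -0.4753, -0.3771]  P^-=[0.1869 -0.0042 -0.0776; -0.0042 0.8825 -0.0930; -0.0776 -0.0930 0.3676]  S=[0.8044]  K=[0.2597; -0.2592; -0.1898]  nu=[2.1845]  x^+=[0.7575, -1.0416, -0.7918]  P^+=[0.1326 0.0500 -0.0380; 0.0500 0.8285 -0.1326; -0.0380 -0.1326 0.3386]

K[0,0] = 0.2597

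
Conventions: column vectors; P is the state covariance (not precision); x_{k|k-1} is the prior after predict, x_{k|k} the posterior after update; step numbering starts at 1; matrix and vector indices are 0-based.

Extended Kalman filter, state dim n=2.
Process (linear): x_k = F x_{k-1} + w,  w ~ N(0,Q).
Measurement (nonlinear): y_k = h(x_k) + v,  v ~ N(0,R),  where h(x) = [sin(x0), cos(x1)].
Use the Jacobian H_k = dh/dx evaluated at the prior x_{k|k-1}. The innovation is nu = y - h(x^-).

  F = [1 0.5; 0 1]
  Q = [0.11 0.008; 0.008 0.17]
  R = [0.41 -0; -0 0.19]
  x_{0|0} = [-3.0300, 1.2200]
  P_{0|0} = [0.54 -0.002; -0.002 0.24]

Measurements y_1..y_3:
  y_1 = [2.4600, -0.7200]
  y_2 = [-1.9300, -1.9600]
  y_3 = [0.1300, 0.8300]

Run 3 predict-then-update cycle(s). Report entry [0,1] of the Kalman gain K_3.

step 1: x^-=[-2.4200, 1.2200]  P^-=[0.7080 0.1260; 0.1260 0.4100]  H_jac=[-0.7508 0.0000; 0.0000 -0.9391]  S=[0.8091 0.0888; 0.0888 0.5516]  K=[-0.6448 -0.1107; -0.0410 -0.6914]  nu=[3.1206, -1.0636]  x^+=[-4.3145, 1.8275]  P^+=[0.3522 0.0224; 0.0224 0.1399]
step 2: x^-=[-3.4008, 1.8275]  P^-=[0.5195 0.1003; 0.1003 0.3099]  H_jac=[-0.9666 0.0000; 0.0000 -0.9672]  S=[0.8954 0.0938; 0.0938 0.4799]  K=[-0.5509 -0.0945; -0.0438 -0.6160]  nu=[-2.1863, -1.7061]  x^+=[-2.0350, 2.9742]  P^+=[0.2337 0.0186; 0.0186 0.1210]
step 3: x^-=[-0.5479, 2.9742]  P^-=[0.3925 0.0871; 0.0871 0.2910]  H_jac=[0.8536 0.0000; 0.0000 -0.1666]  S=[0.6960 -0.0124; -0.0124 0.1981]  K=[0.4806 -0.0432; 0.1025 -0.2384]  nu=[0.6509, 1.8160]  x^+=[-0.3135, 2.6080]  P^+=[0.2308 0.0493; 0.0493 0.2718]

K[0,1] = -0.0432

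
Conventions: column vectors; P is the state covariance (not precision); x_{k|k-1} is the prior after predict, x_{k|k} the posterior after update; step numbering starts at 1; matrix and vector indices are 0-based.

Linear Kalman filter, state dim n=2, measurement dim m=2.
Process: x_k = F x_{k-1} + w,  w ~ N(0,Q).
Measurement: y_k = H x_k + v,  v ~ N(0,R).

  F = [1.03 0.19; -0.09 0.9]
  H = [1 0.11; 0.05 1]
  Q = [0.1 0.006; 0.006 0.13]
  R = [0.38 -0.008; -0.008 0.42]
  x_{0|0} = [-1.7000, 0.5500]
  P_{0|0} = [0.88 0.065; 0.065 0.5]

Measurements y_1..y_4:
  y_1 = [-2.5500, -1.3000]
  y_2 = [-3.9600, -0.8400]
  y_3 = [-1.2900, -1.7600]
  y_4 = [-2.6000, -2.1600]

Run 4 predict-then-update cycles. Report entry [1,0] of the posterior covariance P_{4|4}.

step 1: x^-=[-1.6465, 0.6480]  P^-=[1.0771 0.0691; 0.0691 0.5316]  S=[1.4787 0.1738; 0.1738 0.9612]  K=[0.7341 -0.0048; 0.0213 0.5528]  nu=[-0.9748, -1.8657]  x^+=[-2.3531, -0.4041]  P^+=[0.2814 -0.0220; -0.0220 0.2331]
step 2: x^-=[-2.5004, -0.1519]  P^-=[0.3984 -0.0002; -0.0002 0.3247]  S=[0.7822 0.0474; 0.0474 0.7456]  K=[0.5096 -0.0060; 0.0191 0.4342]  nu=[-1.4429, -0.5631]  x^+=[-3.2323, -0.4239]  P^+=[0.1955 -0.0164; -0.0164 0.1830]
step 3: x^-=[-3.4098, -0.0906]  P^-=[0.3076 0.0043; 0.0043 0.2825]  S=[0.6920 0.0428; 0.0428 0.7037]  K=[0.4452 0.0009; 0.0264 0.4001]  nu=[2.1298, -1.4989]  x^+=[-2.4631, -0.6342]  P^+=[0.1704 -0.0117; -0.0117 0.1684]
step 4: x^-=[-2.6575, -0.3491]  P^-=[0.2823 0.0083; 0.0083 0.2697]  S=[0.6674 0.0442; 0.0442 0.6912]  K=[0.4240 0.0054; 0.0312 0.3888]  nu=[0.0959, -1.6780]  x^+=[-2.6259, -0.9985]  P^+=[0.1621 -0.0092; -0.0092 0.1635]

P_post[1,0] = -0.0092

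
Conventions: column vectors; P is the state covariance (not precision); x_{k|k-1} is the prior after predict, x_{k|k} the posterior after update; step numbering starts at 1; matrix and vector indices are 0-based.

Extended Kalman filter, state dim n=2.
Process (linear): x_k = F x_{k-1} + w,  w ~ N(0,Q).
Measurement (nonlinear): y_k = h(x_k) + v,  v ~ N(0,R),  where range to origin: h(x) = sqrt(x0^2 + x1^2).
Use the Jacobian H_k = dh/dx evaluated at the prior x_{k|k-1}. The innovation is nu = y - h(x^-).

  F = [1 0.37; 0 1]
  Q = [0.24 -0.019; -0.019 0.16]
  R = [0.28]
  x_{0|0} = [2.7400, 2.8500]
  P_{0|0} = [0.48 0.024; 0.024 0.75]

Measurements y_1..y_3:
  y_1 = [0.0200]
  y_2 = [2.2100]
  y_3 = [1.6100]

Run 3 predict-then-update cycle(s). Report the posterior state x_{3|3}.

step 1: x^-=[3.7945, 2.8500]  P^-=[0.8404 0.2825; 0.2825 0.9100]  H_jac=[0.7996 0.6006]  S=[1.4168]  K=[0.5940; 0.5452]  nu=[-4.7256]  x^+=[0.9873, 0.2738]  P^+=[0.3405 -0.1763; -0.1763 0.4889]
step 2: x^-=[1.0886, 0.2738]  P^-=[0.5169 -0.0144; -0.0144 0.6489]  H_jac=[0.9698 0.2439]  S=[0.7979]  K=[0.6238; 0.1809]  nu=[1.0875]  x^+=[1.7670, 0.4705]  P^+=[0.2064 -0.1045; -0.1045 0.6228]
step 3: x^-=[1.9411, 0.4705]  P^-=[0.4544 0.1070; 0.1070 0.7828]  H_jac=[0.9719 0.2356]  S=[0.8016]  K=[0.5823; 0.3598]  nu=[-0.3873]  x^+=[1.7156, 0.3312]  P^+=[0.1825 -0.0609; -0.0609 0.6791]

x_post = [1.7156, 0.3312]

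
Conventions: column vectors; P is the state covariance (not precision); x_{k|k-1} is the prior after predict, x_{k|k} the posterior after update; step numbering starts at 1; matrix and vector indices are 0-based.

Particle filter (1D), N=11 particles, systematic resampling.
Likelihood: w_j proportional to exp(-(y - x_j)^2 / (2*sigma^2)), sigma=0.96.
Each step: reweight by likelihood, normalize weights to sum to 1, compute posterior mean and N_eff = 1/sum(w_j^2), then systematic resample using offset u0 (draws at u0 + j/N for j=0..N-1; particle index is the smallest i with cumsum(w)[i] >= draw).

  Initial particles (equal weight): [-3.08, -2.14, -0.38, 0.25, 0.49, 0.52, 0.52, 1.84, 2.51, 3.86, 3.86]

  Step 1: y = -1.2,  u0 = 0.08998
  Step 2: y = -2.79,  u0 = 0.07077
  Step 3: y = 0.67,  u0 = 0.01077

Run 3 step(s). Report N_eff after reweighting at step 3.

step 1: w=[0.0612, 0.2578, 0.2891, 0.1331, 0.0884, 0.0837, 0.0837, 0.0028, 0.0002, 0.0000, 0.0000]  mean=-0.6808  Neff=5.1717  idx=[1, 1, 1, 2, 2, 2, 3, 3, 4, 5, 7]
step 2: w=[0.3140, 0.3140, 0.3140, 0.0169, 0.0169, 0.0169, 0.0026, 0.0026, 0.0012, 0.0010, 0.0000]  mean=-2.0324  Neff=3.3719  idx=[0, 0, 0, 1, 1, 1, 1, 2, 2, 2, 5]
step 3: w=[0.0200, 0.0200, 0.0200, 0.0200, 0.0200, 0.0200, 0.0200, 0.0200, 0.0200, 0.0200, 0.7995]  mean=-0.7329  Neff=1.5547  idx=[0, 5, 9, 10, 10, 10, 10, 10, 10, 10, 10]

N_eff = 1.5547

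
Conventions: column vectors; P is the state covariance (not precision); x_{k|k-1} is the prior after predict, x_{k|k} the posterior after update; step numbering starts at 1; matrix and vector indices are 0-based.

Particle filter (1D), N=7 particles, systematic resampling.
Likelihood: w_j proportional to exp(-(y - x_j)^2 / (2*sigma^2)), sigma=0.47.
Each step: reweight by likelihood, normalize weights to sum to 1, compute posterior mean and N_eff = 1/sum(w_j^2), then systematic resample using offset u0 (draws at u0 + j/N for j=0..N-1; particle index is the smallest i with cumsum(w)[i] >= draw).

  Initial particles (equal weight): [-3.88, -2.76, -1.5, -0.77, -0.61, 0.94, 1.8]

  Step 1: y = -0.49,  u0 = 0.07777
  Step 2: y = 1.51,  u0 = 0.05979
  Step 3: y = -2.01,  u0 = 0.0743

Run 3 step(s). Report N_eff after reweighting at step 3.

N_eff = 5.7947

step 1: w=[0.0000, 0.0000, 0.0519, 0.4374, 0.5056, 0.0051, 0.0000]  mean=-0.7183  Neff=2.2239  idx=[3, 3, 3, 4, 4, 4, 4]
step 2: w=[0.0441, 0.0441, 0.0441, 0.2169, 0.2169, 0.2169, 0.2169]  mean=-0.6312  Neff=5.1526  idx=[1, 3, 3, 4, 5, 5, 6]
step 3: w=[0.3024, 0.1163, 0.1163, 0.1163, 0.1163, 0.1163, 0.1163]  mean=-0.6584  Neff=5.7947  idx=[0, 0, 1, 2, 3, 5, 6]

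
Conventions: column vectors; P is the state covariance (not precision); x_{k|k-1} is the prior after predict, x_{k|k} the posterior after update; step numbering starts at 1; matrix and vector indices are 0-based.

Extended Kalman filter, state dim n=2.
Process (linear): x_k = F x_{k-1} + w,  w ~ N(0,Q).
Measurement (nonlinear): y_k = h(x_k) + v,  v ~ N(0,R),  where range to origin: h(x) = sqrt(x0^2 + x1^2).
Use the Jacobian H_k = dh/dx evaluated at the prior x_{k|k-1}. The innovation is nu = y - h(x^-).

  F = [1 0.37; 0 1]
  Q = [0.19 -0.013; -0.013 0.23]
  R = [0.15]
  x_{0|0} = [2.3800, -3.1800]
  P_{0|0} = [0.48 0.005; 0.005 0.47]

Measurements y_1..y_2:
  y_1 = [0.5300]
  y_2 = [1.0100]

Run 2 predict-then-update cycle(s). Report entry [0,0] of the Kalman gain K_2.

K[0,0] = 0.5039

step 1: x^-=[1.2034, -3.1800]  P^-=[0.7380 0.1659; 0.1659 0.7000]  H_jac=[0.3539 -0.9353]  S=[0.7449]  K=[0.1424; -0.8000]  nu=[-2.8701]  x^+=[0.7948, -0.8838]  P^+=[0.7229 0.2507; 0.2507 0.2232]
step 2: x^-=[0.4678, -0.8838]  P^-=[1.1291 0.3203; 0.3203 0.4532]  H_jac=[0.4678 -0.8838]  S=[0.4862]  K=[0.5039; -0.5157]  nu=[0.0100]  x^+=[0.4728, -0.8890]  P^+=[1.0056 0.4467; 0.4467 0.3239]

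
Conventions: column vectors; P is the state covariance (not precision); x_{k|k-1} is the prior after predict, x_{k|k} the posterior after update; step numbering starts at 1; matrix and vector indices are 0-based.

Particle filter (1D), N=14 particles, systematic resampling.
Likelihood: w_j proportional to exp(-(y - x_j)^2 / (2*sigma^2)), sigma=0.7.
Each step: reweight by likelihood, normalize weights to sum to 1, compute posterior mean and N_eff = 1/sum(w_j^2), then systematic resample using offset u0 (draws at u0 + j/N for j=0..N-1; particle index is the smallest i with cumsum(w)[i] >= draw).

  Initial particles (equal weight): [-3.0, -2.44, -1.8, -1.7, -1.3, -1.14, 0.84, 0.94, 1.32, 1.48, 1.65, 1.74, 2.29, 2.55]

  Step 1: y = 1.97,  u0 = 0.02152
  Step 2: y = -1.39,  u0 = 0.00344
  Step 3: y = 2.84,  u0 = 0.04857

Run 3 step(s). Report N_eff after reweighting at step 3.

step 1: w=[0.0000, 0.0000, 0.0000, 0.0000, 0.0000, 0.0000, 0.0494, 0.0616, 0.1181, 0.1423, 0.1637, 0.1722, 0.1637, 0.1290]  mean=1.7394  Neff=7.1261  idx=[6, 7, 8, 9, 9, 10, 10, 10, 11, 11, 12, 12, 13, 13]
step 2: w=[0.5429, 0.3409, 0.0483, 0.0194, 0.0194, 0.0070, 0.0070, 0.0070, 0.0040, 0.0040, 0.0001, 0.0001, 0.0000, 0.0000]  mean=0.9465  Neff=2.4139  idx=[0, 0, 0, 0, 0, 0, 0, 0, 1, 1, 1, 1, 1, 2]
step 3: w=[0.0475, 0.0475, 0.0475, 0.0475, 0.0475, 0.0475, 0.0475, 0.0475, 0.0707, 0.0707, 0.0707, 0.0707, 0.0707, 0.2664]  mean=1.0032  Neff=8.7710  idx=[1, 2, 4, 5, 7, 8, 9, 10, 11, 12, 13, 13, 13, 13]

N_eff = 8.7710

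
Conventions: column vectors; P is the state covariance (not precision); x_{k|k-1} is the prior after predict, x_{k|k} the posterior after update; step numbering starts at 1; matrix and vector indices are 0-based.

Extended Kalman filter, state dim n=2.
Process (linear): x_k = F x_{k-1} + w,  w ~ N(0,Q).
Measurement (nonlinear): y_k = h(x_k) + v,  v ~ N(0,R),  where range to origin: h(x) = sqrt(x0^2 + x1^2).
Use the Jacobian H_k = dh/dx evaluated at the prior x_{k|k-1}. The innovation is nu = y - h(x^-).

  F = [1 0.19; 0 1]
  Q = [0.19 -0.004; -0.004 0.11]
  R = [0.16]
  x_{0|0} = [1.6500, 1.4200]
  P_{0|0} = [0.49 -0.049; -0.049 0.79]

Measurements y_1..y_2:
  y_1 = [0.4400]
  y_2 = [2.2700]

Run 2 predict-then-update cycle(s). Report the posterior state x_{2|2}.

x_post = [1.8052, 0.3068]

step 1: x^-=[1.9198, 1.4200]  P^-=[0.6899 0.0971; 0.0971 0.9000]  H_jac=[0.8040 0.5947]  S=[1.0170]  K=[0.6021; 0.6030]  nu=[-1.9479]  x^+=[0.7469, 0.2454]  P^+=[0.3211 -0.2722; -0.2722 0.5302]
step 2: x^-=[0.7935, 0.2454]  P^-=[0.4269 -0.1754; -0.1754 0.6402]  H_jac=[0.9553 0.2955]  S=[0.5064]  K=[0.7029; 0.0426]  nu=[1.4394]  x^+=[1.8052, 0.3068]  P^+=[0.1767 -0.1906; -0.1906 0.6393]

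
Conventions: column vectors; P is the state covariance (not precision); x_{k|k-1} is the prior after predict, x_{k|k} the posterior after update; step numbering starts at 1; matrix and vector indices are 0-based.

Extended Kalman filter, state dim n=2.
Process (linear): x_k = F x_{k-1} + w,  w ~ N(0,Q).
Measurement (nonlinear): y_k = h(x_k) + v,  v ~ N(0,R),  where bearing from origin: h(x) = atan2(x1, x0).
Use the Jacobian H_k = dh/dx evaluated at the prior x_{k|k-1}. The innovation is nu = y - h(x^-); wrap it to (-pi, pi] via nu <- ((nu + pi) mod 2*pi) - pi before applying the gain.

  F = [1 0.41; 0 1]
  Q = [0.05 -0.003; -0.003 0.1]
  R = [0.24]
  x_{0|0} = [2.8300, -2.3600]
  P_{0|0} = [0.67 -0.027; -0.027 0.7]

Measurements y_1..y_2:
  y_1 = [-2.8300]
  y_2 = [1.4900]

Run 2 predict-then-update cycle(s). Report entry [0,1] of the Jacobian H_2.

step 1: x^-=[1.8624, -2.3600]  P^-=[0.8155 0.2570; 0.2570 0.8000]  H_jac=[0.2611 0.2061]  S=[0.3572]  K=[0.7444; 0.6493]  nu=[-1.9273]  x^+=[0.4278, -3.6114]  P^+=[0.6176 0.0843; 0.0843 0.6494]
step 2: x^-=[-1.0529, -3.6114]  P^-=[0.8459 0.3476; 0.3476 0.7494]  H_jac=[0.2552 -0.0744]  S=[0.2860]  K=[0.6643; 0.1152]  nu=[-2.9387]  x^+=[-3.0051, -3.9500]  P^+=[0.7197 0.3257; 0.3257 0.7456]

H_jac[0,1] = -0.0744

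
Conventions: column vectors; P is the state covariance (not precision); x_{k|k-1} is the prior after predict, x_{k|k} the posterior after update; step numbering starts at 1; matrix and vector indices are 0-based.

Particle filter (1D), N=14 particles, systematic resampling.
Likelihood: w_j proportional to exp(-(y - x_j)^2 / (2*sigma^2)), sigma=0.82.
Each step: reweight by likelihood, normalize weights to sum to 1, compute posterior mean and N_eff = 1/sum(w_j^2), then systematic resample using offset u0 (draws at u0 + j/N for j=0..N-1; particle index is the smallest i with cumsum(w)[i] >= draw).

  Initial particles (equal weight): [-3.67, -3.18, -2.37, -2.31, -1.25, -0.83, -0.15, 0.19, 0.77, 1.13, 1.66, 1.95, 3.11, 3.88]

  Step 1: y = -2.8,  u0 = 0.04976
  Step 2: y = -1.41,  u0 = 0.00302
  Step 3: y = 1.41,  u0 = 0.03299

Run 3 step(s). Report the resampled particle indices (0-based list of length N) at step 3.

resampled_idx = [12, 12, 12, 12, 12, 12, 12, 13, 13, 13, 13, 13, 13, 13]

step 1: w=[0.1672, 0.2637, 0.2559, 0.2456, 0.0492, 0.0164, 0.0016, 0.0004, 0.0000, 0.0000, 0.0000, 0.0000, 0.0000, 0.0000]  mean=-2.7014  Neff=4.4248  idx=[0, 0, 1, 1, 1, 1, 2, 2, 2, 3, 3, 3, 3, 4]
step 2: w=[0.0044, 0.0044, 0.0190, 0.0190, 0.0190, 0.0190, 0.0985, 0.0985, 0.0985, 0.1070, 0.1070, 0.1070, 0.1070, 0.1917]  mean=-2.2026  Neff=8.8390  idx=[0, 5, 6, 7, 8, 8, 9, 10, 10, 11, 12, 12, 13, 13]
step 3: w=[0.0000, 0.0000, 0.0023, 0.0023, 0.0023, 0.0023, 0.0032, 0.0032, 0.0032, 0.0032, 0.0032, 0.0032, 0.4859, 0.4859]  mean=-1.2805  Neff=2.1174  idx=[12, 12, 12, 12, 12, 12, 12, 13, 13, 13, 13, 13, 13, 13]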